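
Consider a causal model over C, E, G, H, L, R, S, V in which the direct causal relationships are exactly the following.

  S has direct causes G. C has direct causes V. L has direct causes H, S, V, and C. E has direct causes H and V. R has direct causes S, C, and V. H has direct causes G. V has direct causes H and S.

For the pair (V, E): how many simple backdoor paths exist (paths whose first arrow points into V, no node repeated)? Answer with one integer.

A backdoor path from V to E is any simple undirected path whose first edge points into V (i.e. leaves V via a parent).
Parents of V: {H, S}.
Enumerating:
  P1: V <- H -> E
  P2: V <- S <- G -> H -> E
  P3: V <- S -> L <- H -> E
  P4: V <- S -> R <- C -> L <- H -> E
That exhausts the simple backdoor paths. Count: 4.

4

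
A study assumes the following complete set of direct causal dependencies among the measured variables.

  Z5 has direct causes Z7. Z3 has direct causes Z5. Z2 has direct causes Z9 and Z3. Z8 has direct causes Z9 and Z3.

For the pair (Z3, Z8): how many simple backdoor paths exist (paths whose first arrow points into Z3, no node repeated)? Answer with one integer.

A backdoor path from Z3 to Z8 is any simple undirected path whose first edge points into Z3 (i.e. leaves Z3 via a parent).
Parents of Z3: {Z5}.
No simple path from any parent of Z3 reaches Z8 without revisiting Z3, so there are no backdoor paths.

0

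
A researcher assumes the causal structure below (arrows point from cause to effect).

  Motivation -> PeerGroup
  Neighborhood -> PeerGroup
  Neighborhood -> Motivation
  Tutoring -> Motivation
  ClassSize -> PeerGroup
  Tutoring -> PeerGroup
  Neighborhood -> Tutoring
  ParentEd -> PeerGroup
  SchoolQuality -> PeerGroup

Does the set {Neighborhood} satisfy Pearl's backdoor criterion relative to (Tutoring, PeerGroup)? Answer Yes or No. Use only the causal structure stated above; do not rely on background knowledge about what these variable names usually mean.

Backdoor paths from Tutoring to PeerGroup (paths whose first edge points into Tutoring):
  P1: Tutoring <- Neighborhood -> Motivation -> PeerGroup
  P2: Tutoring <- Neighborhood -> PeerGroup
Condition 1 (no descendant of Tutoring in the set): holds — descendants of Tutoring are {Motivation, PeerGroup}; none are in {Neighborhood}.
Condition 2 (every backdoor path blocked by {Neighborhood}):
  P1: blocked at fork node Neighborhood ∈ conditioning set.
  P2: blocked at fork node Neighborhood ∈ conditioning set.
{Neighborhood} satisfies the backdoor criterion.

Yes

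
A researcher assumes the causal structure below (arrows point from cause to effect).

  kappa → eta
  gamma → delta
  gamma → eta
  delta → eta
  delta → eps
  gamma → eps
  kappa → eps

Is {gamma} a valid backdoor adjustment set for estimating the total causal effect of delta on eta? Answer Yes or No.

Yes

Backdoor paths from delta to eta (paths whose first edge points into delta):
  P1: delta <- gamma -> eta
  P2: delta <- gamma -> eps <- kappa -> eta
Condition 1 (no descendant of delta in the set): holds — descendants of delta are {eps, eta}; none are in {gamma}.
Condition 2 (every backdoor path blocked by {gamma}):
  P1: blocked at fork node gamma ∈ conditioning set.
  P2: blocked at fork node gamma ∈ conditioning set.
{gamma} satisfies the backdoor criterion.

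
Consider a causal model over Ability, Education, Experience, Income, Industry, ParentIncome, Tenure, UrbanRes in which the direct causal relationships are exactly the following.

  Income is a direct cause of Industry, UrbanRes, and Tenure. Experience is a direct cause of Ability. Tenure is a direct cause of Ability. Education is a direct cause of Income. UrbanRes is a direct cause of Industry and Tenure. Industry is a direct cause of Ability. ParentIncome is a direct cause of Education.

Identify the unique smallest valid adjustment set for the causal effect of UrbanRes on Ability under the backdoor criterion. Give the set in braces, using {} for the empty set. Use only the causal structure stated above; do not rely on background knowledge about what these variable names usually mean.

{Income}

Variables eligible for adjustment (non-descendants of UrbanRes, excluding UrbanRes and Ability): {Education, Experience, Income, ParentIncome}.
Backdoor paths from UrbanRes to Ability:
  P1: UrbanRes <- Income -> Industry -> Ability
  P2: UrbanRes <- Income -> Tenure -> Ability
The empty set is not sufficient: P1 (UrbanRes <- Income -> Industry -> Ability) has no collider blocking it and no conditioned non-collider, so it is open.
Try {Income}:
  P1: blocked at fork node Income ∈ conditioning set.
  P2: blocked at fork node Income ∈ conditioning set.
{Income} contains no descendant of UrbanRes and blocks every backdoor path.
No other singleton works — e.g. {Experience} leaves P1 open — so {Income} is the unique smallest valid adjustment set.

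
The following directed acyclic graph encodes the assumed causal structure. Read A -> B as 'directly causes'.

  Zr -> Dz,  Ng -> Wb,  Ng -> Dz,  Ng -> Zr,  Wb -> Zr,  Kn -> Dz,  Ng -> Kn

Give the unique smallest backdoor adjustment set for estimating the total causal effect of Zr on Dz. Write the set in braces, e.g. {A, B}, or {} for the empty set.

{Ng}

Variables eligible for adjustment (non-descendants of Zr, excluding Zr and Dz): {Kn, Ng, Wb}.
Backdoor paths from Zr to Dz:
  P1: Zr <- Ng -> Kn -> Dz
  P2: Zr <- Ng -> Dz
  P3: Zr <- Wb <- Ng -> Kn -> Dz
  P4: Zr <- Wb <- Ng -> Dz
The empty set is not sufficient: P1 (Zr <- Ng -> Kn -> Dz) has no collider blocking it and no conditioned non-collider, so it is open.
Try {Ng}:
  P1: blocked at fork node Ng ∈ conditioning set.
  P2: blocked at fork node Ng ∈ conditioning set.
  P3: blocked at fork node Ng ∈ conditioning set.
  P4: blocked at fork node Ng ∈ conditioning set.
{Ng} contains no descendant of Zr and blocks every backdoor path.
No other singleton works — e.g. {Wb} leaves P1 open — so {Ng} is the unique smallest valid adjustment set.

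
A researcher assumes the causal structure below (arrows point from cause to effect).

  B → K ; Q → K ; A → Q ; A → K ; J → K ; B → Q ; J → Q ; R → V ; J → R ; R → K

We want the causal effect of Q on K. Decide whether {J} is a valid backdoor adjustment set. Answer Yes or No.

No

Backdoor paths from Q to K (paths whose first edge points into Q):
  P1: Q <- B -> K
  P2: Q <- J -> R -> K
  P3: Q <- J -> K
  P4: Q <- A -> K
Condition 1 (no descendant of Q in the set): holds — descendants of Q are {K}; none are in {J}.
Condition 2 (every backdoor path blocked by {J}):
  P1: open — no interior node is in the conditioning set.
  P2: blocked at fork node J ∈ conditioning set.
  P3: blocked at fork node J ∈ conditioning set.
  P4: open — no interior node is in the conditioning set.
{J} does not satisfy the backdoor criterion.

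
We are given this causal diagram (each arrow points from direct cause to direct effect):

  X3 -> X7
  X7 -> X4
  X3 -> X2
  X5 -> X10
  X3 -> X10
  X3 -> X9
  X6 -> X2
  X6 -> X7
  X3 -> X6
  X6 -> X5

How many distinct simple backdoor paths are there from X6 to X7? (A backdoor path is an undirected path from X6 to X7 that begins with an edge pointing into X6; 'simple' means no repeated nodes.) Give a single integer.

A backdoor path from X6 to X7 is any simple undirected path whose first edge points into X6 (i.e. leaves X6 via a parent).
Parents of X6: {X3}.
Enumerating:
  P1: X6 <- X3 -> X7
That exhausts the simple backdoor paths. Count: 1.

1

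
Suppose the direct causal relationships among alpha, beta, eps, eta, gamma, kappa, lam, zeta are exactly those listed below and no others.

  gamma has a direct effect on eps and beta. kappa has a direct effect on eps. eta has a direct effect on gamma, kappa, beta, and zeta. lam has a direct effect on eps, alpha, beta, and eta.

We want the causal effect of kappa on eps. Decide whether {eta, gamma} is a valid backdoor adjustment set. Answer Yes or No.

Yes

Backdoor paths from kappa to eps (paths whose first edge points into kappa):
  P1: kappa <- eta <- lam -> eps
  P2: kappa <- eta <- lam -> beta <- gamma -> eps
  P3: kappa <- eta -> gamma -> eps
  P4: kappa <- eta -> gamma -> beta <- lam -> eps
  P5: kappa <- eta -> beta <- lam -> eps
  P6: kappa <- eta -> beta <- gamma -> eps
Condition 1 (no descendant of kappa in the set): holds — descendants of kappa are {eps}; none are in {eta, gamma}.
Condition 2 (every backdoor path blocked by {eta, gamma}):
  P1: blocked at chain node eta ∈ conditioning set.
  P2: blocked at chain node eta ∈ conditioning set.
  P3: blocked at fork node eta ∈ conditioning set.
  P4: blocked at fork node eta ∈ conditioning set.
  P5: blocked at fork node eta ∈ conditioning set.
  P6: blocked at fork node eta ∈ conditioning set.
{eta, gamma} satisfies the backdoor criterion.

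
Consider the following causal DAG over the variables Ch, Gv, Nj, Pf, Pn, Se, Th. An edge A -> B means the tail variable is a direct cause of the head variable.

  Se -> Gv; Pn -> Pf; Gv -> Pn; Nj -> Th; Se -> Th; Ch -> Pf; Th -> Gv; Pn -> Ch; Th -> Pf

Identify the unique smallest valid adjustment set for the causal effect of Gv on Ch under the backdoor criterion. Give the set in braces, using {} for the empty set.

Variables eligible for adjustment (non-descendants of Gv, excluding Gv and Ch): {Nj, Se, Th}.
Backdoor paths from Gv to Ch:
  P1: Gv <- Se -> Th -> Pf <- Pn -> Ch
  P2: Gv <- Se -> Th -> Pf <- Ch
  P3: Gv <- Th -> Pf <- Pn -> Ch
  P4: Gv <- Th -> Pf <- Ch
Each backdoor path contains an unconditioned collider, so every path is already blocked with the empty conditioning set:
  P1: blocked at collider Pf (neither it nor any descendant is in the conditioning set).
  P2: blocked at collider Pf (neither it nor any descendant is in the conditioning set).
  P3: blocked at collider Pf (neither it nor any descendant is in the conditioning set).
  P4: blocked at collider Pf (neither it nor any descendant is in the conditioning set).
The empty set is therefore the unique smallest valid set.

{}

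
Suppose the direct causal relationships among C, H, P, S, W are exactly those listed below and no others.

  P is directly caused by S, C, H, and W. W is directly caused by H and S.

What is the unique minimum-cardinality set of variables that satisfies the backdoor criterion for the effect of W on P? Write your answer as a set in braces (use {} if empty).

Variables eligible for adjustment (non-descendants of W, excluding W and P): {C, H, S}.
Backdoor paths from W to P:
  P1: W <- H -> P
  P2: W <- S -> P
The empty set is not sufficient: P1 (W <- H -> P) has no collider blocking it and no conditioned non-collider, so it is open.
Try {H, S}:
  P1: blocked at fork node H ∈ conditioning set.
  P2: blocked at fork node S ∈ conditioning set.
{H, S} contains no descendant of W and blocks every backdoor path.
Every element of {H, S} is needed (dropping H leaves P1 open; dropping S leaves P2 open), so no proper subset is valid.
Among all size-2 subsets of the eligible variables, only {H, S} blocks every backdoor path, so it is the unique smallest valid adjustment set.

{H, S}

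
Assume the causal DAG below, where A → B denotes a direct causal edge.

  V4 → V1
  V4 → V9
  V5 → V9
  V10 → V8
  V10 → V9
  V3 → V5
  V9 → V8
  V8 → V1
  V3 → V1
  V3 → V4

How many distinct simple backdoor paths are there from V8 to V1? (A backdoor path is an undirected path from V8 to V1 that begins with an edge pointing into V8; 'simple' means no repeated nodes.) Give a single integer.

A backdoor path from V8 to V1 is any simple undirected path whose first edge points into V8 (i.e. leaves V8 via a parent).
Parents of V8: {V10, V9}.
Enumerating:
  P1: V8 <- V10 -> V9 <- V5 <- V3 -> V4 -> V1
  P2: V8 <- V10 -> V9 <- V5 <- V3 -> V1
  P3: V8 <- V10 -> V9 <- V4 <- V3 -> V1
  P4: V8 <- V10 -> V9 <- V4 -> V1
  P5: V8 <- V9 <- V5 <- V3 -> V4 -> V1
  P6: V8 <- V9 <- V5 <- V3 -> V1
  P7: V8 <- V9 <- V4 <- V3 -> V1
  P8: V8 <- V9 <- V4 -> V1
That exhausts the simple backdoor paths. Count: 8.

8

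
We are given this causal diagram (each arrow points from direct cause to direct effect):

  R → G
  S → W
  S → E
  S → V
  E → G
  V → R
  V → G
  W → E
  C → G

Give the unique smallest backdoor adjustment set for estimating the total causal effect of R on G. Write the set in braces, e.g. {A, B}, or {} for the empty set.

{V}

Variables eligible for adjustment (non-descendants of R, excluding R and G): {C, E, S, V, W}.
Backdoor paths from R to G:
  P1: R <- V <- S -> W -> E -> G
  P2: R <- V <- S -> E -> G
  P3: R <- V -> G
The empty set is not sufficient: P1 (R <- V <- S -> W -> E -> G) has no collider blocking it and no conditioned non-collider, so it is open.
Try {V}:
  P1: blocked at chain node V ∈ conditioning set.
  P2: blocked at chain node V ∈ conditioning set.
  P3: blocked at fork node V ∈ conditioning set.
{V} contains no descendant of R and blocks every backdoor path.
No other singleton works — e.g. {C} leaves P1 open — so {V} is the unique smallest valid adjustment set.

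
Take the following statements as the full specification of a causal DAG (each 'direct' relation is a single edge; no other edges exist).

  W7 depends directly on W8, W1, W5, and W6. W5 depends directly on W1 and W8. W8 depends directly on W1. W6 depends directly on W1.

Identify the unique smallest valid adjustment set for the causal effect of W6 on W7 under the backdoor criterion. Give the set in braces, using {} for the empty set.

{W1}

Variables eligible for adjustment (non-descendants of W6, excluding W6 and W7): {W1, W5, W8}.
Backdoor paths from W6 to W7:
  P1: W6 <- W1 -> W8 -> W5 -> W7
  P2: W6 <- W1 -> W8 -> W7
  P3: W6 <- W1 -> W5 <- W8 -> W7
  P4: W6 <- W1 -> W5 -> W7
  P5: W6 <- W1 -> W7
The empty set is not sufficient: P1 (W6 <- W1 -> W8 -> W5 -> W7) has no collider blocking it and no conditioned non-collider, so it is open.
Try {W1}:
  P1: blocked at fork node W1 ∈ conditioning set.
  P2: blocked at fork node W1 ∈ conditioning set.
  P3: blocked at fork node W1 ∈ conditioning set.
  P4: blocked at fork node W1 ∈ conditioning set.
  P5: blocked at fork node W1 ∈ conditioning set.
{W1} contains no descendant of W6 and blocks every backdoor path.
No other singleton works — e.g. {W8} leaves P4 open — so {W1} is the unique smallest valid adjustment set.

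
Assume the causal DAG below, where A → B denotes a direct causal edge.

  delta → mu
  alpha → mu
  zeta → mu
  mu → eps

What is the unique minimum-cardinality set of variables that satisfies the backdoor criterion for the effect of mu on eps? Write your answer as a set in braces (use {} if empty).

{}

Variables eligible for adjustment (non-descendants of mu, excluding mu and eps): {alpha, delta, zeta}.
Backdoor paths from mu to eps:
  (none)
With no backdoor paths the empty set already satisfies the criterion, and it is trivially minimal.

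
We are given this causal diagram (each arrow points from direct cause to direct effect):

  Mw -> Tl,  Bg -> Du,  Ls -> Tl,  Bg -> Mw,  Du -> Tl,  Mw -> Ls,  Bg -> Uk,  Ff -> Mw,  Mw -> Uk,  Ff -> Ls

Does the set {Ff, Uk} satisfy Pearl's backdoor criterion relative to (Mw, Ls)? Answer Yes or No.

Backdoor paths from Mw to Ls (paths whose first edge points into Mw):
  P1: Mw <- Bg -> Du -> Tl <- Ls
  P2: Mw <- Ff -> Ls
Condition 1 (no descendant of Mw in the set): FAILS — Uk is a descendant of Mw.
Condition 2 (every backdoor path blocked by {Ff, Uk}):
  P1: blocked at collider Tl (neither it nor any descendant is in the conditioning set).
  P2: blocked at fork node Ff ∈ conditioning set.
{Ff, Uk} does not satisfy the backdoor criterion.

No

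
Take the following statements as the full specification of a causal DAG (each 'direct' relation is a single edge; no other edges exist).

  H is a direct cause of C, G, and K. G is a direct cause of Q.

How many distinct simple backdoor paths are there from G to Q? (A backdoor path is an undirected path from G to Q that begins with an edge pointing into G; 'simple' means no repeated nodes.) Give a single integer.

0

A backdoor path from G to Q is any simple undirected path whose first edge points into G (i.e. leaves G via a parent).
Parents of G: {H}.
No simple path from any parent of G reaches Q without revisiting G, so there are no backdoor paths.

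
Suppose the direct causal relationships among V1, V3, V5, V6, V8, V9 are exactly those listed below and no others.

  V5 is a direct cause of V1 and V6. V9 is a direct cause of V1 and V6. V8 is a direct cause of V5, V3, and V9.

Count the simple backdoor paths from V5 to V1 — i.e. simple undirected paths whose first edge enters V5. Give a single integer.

A backdoor path from V5 to V1 is any simple undirected path whose first edge points into V5 (i.e. leaves V5 via a parent).
Parents of V5: {V8}.
Enumerating:
  P1: V5 <- V8 -> V9 -> V1
That exhausts the simple backdoor paths. Count: 1.

1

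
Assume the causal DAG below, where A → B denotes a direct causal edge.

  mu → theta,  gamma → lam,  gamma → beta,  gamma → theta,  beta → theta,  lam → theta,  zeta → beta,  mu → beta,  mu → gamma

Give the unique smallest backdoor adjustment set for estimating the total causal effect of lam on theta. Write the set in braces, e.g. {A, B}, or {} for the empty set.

Variables eligible for adjustment (non-descendants of lam, excluding lam and theta): {beta, gamma, mu, zeta}.
Backdoor paths from lam to theta:
  P1: lam <- gamma <- mu -> beta -> theta
  P2: lam <- gamma <- mu -> theta
  P3: lam <- gamma -> beta <- mu -> theta
  P4: lam <- gamma -> beta -> theta
  P5: lam <- gamma -> theta
The empty set is not sufficient: P1 (lam <- gamma <- mu -> beta -> theta) has no collider blocking it and no conditioned non-collider, so it is open.
Try {gamma}:
  P1: blocked at chain node gamma ∈ conditioning set.
  P2: blocked at chain node gamma ∈ conditioning set.
  P3: blocked at fork node gamma ∈ conditioning set.
  P4: blocked at fork node gamma ∈ conditioning set.
  P5: blocked at fork node gamma ∈ conditioning set.
{gamma} contains no descendant of lam and blocks every backdoor path.
No other singleton works — e.g. {mu} leaves P4 open — so {gamma} is the unique smallest valid adjustment set.

{gamma}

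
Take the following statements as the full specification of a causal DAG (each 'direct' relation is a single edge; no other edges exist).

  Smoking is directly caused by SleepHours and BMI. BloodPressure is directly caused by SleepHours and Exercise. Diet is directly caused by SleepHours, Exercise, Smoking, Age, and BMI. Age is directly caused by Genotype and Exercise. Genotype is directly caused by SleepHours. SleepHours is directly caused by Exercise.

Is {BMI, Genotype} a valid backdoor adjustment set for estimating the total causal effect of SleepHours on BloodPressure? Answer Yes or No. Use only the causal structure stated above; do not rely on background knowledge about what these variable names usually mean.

Backdoor paths from SleepHours to BloodPressure (paths whose first edge points into SleepHours):
  P1: SleepHours <- Exercise -> BloodPressure
Condition 1 (no descendant of SleepHours in the set): FAILS — Genotype is a descendant of SleepHours.
Condition 2 (every backdoor path blocked by {BMI, Genotype}):
  P1: open — no interior node is in the conditioning set.
{BMI, Genotype} does not satisfy the backdoor criterion.

No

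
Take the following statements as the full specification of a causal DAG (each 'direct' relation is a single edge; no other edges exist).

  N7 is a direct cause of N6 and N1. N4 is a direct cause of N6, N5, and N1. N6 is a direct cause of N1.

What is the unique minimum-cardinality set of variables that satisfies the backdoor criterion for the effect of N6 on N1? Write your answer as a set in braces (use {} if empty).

{N4, N7}

Variables eligible for adjustment (non-descendants of N6, excluding N6 and N1): {N4, N5, N7}.
Backdoor paths from N6 to N1:
  P1: N6 <- N4 -> N1
  P2: N6 <- N7 -> N1
The empty set is not sufficient: P1 (N6 <- N4 -> N1) has no collider blocking it and no conditioned non-collider, so it is open.
Try {N4, N7}:
  P1: blocked at fork node N4 ∈ conditioning set.
  P2: blocked at fork node N7 ∈ conditioning set.
{N4, N7} contains no descendant of N6 and blocks every backdoor path.
Every element of {N4, N7} is needed (dropping N4 leaves P1 open; dropping N7 leaves P2 open), so no proper subset is valid.
Among all size-2 subsets of the eligible variables, only {N4, N7} blocks every backdoor path, so it is the unique smallest valid adjustment set.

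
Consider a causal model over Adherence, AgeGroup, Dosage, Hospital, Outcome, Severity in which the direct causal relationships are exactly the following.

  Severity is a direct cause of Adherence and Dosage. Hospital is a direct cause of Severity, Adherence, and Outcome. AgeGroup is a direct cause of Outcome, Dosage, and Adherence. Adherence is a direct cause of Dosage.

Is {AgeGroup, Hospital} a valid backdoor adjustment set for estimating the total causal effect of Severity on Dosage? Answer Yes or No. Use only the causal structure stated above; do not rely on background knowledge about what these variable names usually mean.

Backdoor paths from Severity to Dosage (paths whose first edge points into Severity):
  P1: Severity <- Hospital -> Adherence <- AgeGroup -> Dosage
  P2: Severity <- Hospital -> Adherence -> Dosage
  P3: Severity <- Hospital -> Outcome <- AgeGroup -> Adherence -> Dosage
  P4: Severity <- Hospital -> Outcome <- AgeGroup -> Dosage
Condition 1 (no descendant of Severity in the set): holds — descendants of Severity are {Adherence, Dosage}; none are in {AgeGroup, Hospital}.
Condition 2 (every backdoor path blocked by {AgeGroup, Hospital}):
  P1: blocked at fork node Hospital ∈ conditioning set.
  P2: blocked at fork node Hospital ∈ conditioning set.
  P3: blocked at fork node Hospital ∈ conditioning set.
  P4: blocked at fork node Hospital ∈ conditioning set.
{AgeGroup, Hospital} satisfies the backdoor criterion.

Yes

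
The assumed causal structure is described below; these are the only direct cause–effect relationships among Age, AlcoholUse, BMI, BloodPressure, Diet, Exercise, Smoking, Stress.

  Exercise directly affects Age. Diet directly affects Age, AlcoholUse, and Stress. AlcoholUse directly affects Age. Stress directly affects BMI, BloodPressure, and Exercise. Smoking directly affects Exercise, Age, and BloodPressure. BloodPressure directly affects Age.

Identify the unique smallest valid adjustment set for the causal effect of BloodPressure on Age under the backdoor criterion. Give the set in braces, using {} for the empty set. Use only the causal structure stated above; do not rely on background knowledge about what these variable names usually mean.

{Smoking, Stress}

Variables eligible for adjustment (non-descendants of BloodPressure, excluding BloodPressure and Age): {AlcoholUse, BMI, Diet, Exercise, Smoking, Stress}.
Backdoor paths from BloodPressure to Age:
  P1: BloodPressure <- Stress <- Diet -> AlcoholUse -> Age
  P2: BloodPressure <- Stress <- Diet -> Age
  P3: BloodPressure <- Stress -> Exercise <- Smoking -> Age
  P4: BloodPressure <- Stress -> Exercise -> Age
  P5: BloodPressure <- Smoking -> Exercise <- Stress <- Diet -> AlcoholUse -> Age
  P6: BloodPressure <- Smoking -> Exercise <- Stress <- Diet -> Age
  P7: BloodPressure <- Smoking -> Exercise -> Age
  P8: BloodPressure <- Smoking -> Age
The empty set is not sufficient: P1 (BloodPressure <- Stress <- Diet -> AlcoholUse -> Age) has no collider blocking it and no conditioned non-collider, so it is open.
Try {Smoking, Stress}:
  P1: blocked at chain node Stress ∈ conditioning set.
  P2: blocked at chain node Stress ∈ conditioning set.
  P3: blocked at fork node Stress ∈ conditioning set.
  P4: blocked at fork node Stress ∈ conditioning set.
  P5: blocked at fork node Smoking ∈ conditioning set.
  P6: blocked at fork node Smoking ∈ conditioning set.
  P7: blocked at fork node Smoking ∈ conditioning set.
  P8: blocked at fork node Smoking ∈ conditioning set.
{Smoking, Stress} contains no descendant of BloodPressure and blocks every backdoor path.
Every element of {Smoking, Stress} is needed (dropping Smoking leaves P7 open; dropping Stress leaves P1 open), so no proper subset is valid.
Among all size-2 subsets of the eligible variables, only {Smoking, Stress} blocks every backdoor path, so it is the unique smallest valid adjustment set.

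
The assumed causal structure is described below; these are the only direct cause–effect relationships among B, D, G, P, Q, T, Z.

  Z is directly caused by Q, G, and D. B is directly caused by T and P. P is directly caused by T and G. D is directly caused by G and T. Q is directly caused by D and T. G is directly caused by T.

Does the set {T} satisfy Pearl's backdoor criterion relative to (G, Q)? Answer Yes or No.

Backdoor paths from G to Q (paths whose first edge points into G):
  P1: G <- T -> D -> Q
  P2: G <- T -> D -> Z <- Q
  P3: G <- T -> Q
Condition 1 (no descendant of G in the set): holds — descendants of G are {B, D, P, Q, Z}; none are in {T}.
Condition 2 (every backdoor path blocked by {T}):
  P1: blocked at fork node T ∈ conditioning set.
  P2: blocked at fork node T ∈ conditioning set.
  P3: blocked at fork node T ∈ conditioning set.
{T} satisfies the backdoor criterion.

Yes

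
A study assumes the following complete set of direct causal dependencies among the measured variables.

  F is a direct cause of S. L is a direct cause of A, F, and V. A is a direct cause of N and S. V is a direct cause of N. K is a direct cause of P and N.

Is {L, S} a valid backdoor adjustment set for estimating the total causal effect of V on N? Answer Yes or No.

Yes

Backdoor paths from V to N (paths whose first edge points into V):
  P1: V <- L -> A -> N
  P2: V <- L -> F -> S <- A -> N
Condition 1 (no descendant of V in the set): holds — descendants of V are {N}; none are in {L, S}.
Condition 2 (every backdoor path blocked by {L, S}):
  P1: blocked at fork node L ∈ conditioning set.
  P2: blocked at fork node L ∈ conditioning set.
{L, S} satisfies the backdoor criterion.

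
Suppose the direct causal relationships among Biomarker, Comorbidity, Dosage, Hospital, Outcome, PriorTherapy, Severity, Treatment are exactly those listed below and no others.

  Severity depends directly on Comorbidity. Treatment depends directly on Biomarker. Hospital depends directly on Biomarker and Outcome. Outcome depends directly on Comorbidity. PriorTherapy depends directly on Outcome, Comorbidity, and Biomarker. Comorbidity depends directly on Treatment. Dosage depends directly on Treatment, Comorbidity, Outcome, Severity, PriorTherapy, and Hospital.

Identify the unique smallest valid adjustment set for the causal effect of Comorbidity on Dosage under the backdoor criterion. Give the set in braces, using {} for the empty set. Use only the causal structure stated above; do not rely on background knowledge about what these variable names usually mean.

Variables eligible for adjustment (non-descendants of Comorbidity, excluding Comorbidity and Dosage): {Biomarker, Treatment}.
Backdoor paths from Comorbidity to Dosage:
  P1: Comorbidity <- Treatment <- Biomarker -> PriorTherapy <- Outcome -> Hospital -> Dosage
  P2: Comorbidity <- Treatment <- Biomarker -> PriorTherapy <- Outcome -> Dosage
  P3: Comorbidity <- Treatment <- Biomarker -> PriorTherapy -> Dosage
  P4: Comorbidity <- Treatment <- Biomarker -> Hospital <- Outcome -> PriorTherapy -> Dosage
  P5: Comorbidity <- Treatment <- Biomarker -> Hospital <- Outcome -> Dosage
  P6: Comorbidity <- Treatment <- Biomarker -> Hospital -> Dosage
  P7: Comorbidity <- Treatment -> Dosage
The empty set is not sufficient: P3 (Comorbidity <- Treatment <- Biomarker -> PriorTherapy -> Dosage) has no collider blocking it and no conditioned non-collider, so it is open.
Try {Treatment}:
  P1: blocked at chain node Treatment ∈ conditioning set.
  P2: blocked at chain node Treatment ∈ conditioning set.
  P3: blocked at chain node Treatment ∈ conditioning set.
  P4: blocked at chain node Treatment ∈ conditioning set.
  P5: blocked at chain node Treatment ∈ conditioning set.
  P6: blocked at chain node Treatment ∈ conditioning set.
  P7: blocked at fork node Treatment ∈ conditioning set.
{Treatment} contains no descendant of Comorbidity and blocks every backdoor path.
No other singleton works — e.g. {Biomarker} leaves P7 open — so {Treatment} is the unique smallest valid adjustment set.

{Treatment}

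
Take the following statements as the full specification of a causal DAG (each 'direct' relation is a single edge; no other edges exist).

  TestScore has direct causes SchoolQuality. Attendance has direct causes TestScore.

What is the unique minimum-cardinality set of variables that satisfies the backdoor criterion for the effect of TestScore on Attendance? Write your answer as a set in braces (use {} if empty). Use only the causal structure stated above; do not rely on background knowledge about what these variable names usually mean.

Variables eligible for adjustment (non-descendants of TestScore, excluding TestScore and Attendance): {SchoolQuality}.
Backdoor paths from TestScore to Attendance:
  (none)
With no backdoor paths the empty set already satisfies the criterion, and it is trivially minimal.

{}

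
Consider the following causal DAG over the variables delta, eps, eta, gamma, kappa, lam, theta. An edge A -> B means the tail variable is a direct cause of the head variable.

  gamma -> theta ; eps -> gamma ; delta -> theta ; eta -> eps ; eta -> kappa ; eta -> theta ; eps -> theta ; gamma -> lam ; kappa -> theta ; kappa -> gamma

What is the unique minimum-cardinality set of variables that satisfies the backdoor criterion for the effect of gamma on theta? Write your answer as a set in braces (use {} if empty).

{eps, kappa}

Variables eligible for adjustment (non-descendants of gamma, excluding gamma and theta): {delta, eps, eta, kappa}.
Backdoor paths from gamma to theta:
  P1: gamma <- eps <- eta -> kappa -> theta
  P2: gamma <- eps <- eta -> theta
  P3: gamma <- eps -> theta
  P4: gamma <- kappa <- eta -> eps -> theta
  P5: gamma <- kappa <- eta -> theta
  P6: gamma <- kappa -> theta
The empty set is not sufficient: P1 (gamma <- eps <- eta -> kappa -> theta) has no collider blocking it and no conditioned non-collider, so it is open.
Try {eps, kappa}:
  P1: blocked at chain node eps ∈ conditioning set.
  P2: blocked at chain node eps ∈ conditioning set.
  P3: blocked at fork node eps ∈ conditioning set.
  P4: blocked at chain node kappa ∈ conditioning set.
  P5: blocked at chain node kappa ∈ conditioning set.
  P6: blocked at fork node kappa ∈ conditioning set.
{eps, kappa} contains no descendant of gamma and blocks every backdoor path.
Every element of {eps, kappa} is needed (dropping eps leaves P2 open; dropping kappa leaves P5 open), so no proper subset is valid.
Among all size-2 subsets of the eligible variables, only {eps, kappa} blocks every backdoor path, so it is the unique smallest valid adjustment set.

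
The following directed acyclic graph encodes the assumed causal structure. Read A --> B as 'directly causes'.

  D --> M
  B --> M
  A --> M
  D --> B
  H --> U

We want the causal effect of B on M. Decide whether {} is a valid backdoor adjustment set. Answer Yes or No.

Backdoor paths from B to M (paths whose first edge points into B):
  P1: B <- D -> M
Condition 1 (no descendant of B in the set): holds — descendants of B are {M}; none are in {}.
Condition 2 (every backdoor path blocked by {}):
  P1: open — no interior node is in the conditioning set.
{} does not satisfy the backdoor criterion.

No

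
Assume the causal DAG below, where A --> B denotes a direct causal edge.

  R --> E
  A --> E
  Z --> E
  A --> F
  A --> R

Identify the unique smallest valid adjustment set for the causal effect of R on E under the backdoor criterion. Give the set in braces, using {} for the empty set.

Variables eligible for adjustment (non-descendants of R, excluding R and E): {A, F, Z}.
Backdoor paths from R to E:
  P1: R <- A -> E
The empty set is not sufficient: P1 (R <- A -> E) has no collider blocking it and no conditioned non-collider, so it is open.
Try {A}:
  P1: blocked at fork node A ∈ conditioning set.
{A} contains no descendant of R and blocks every backdoor path.
No other singleton works — e.g. {Z} leaves P1 open — so {A} is the unique smallest valid adjustment set.

{A}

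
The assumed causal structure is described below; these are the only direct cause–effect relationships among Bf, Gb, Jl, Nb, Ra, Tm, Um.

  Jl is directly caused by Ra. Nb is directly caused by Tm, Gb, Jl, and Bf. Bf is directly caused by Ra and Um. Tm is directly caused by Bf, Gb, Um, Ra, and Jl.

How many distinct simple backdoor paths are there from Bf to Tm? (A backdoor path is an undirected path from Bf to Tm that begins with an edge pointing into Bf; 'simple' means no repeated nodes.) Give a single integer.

5

A backdoor path from Bf to Tm is any simple undirected path whose first edge points into Bf (i.e. leaves Bf via a parent).
Parents of Bf: {Ra, Um}.
Enumerating:
  P1: Bf <- Um -> Tm
  P2: Bf <- Ra -> Jl -> Tm
  P3: Bf <- Ra -> Jl -> Nb <- Gb -> Tm
  P4: Bf <- Ra -> Jl -> Nb <- Tm
  P5: Bf <- Ra -> Tm
That exhausts the simple backdoor paths. Count: 5.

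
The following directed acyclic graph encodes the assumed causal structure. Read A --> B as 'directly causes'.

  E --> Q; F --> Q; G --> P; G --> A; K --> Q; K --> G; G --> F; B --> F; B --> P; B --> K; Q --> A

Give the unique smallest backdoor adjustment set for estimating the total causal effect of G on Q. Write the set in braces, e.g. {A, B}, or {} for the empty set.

{K}

Variables eligible for adjustment (non-descendants of G, excluding G and Q): {B, E, K}.
Backdoor paths from G to Q:
  P1: G <- K <- B -> F -> Q
  P2: G <- K -> Q
The empty set is not sufficient: P1 (G <- K <- B -> F -> Q) has no collider blocking it and no conditioned non-collider, so it is open.
Try {K}:
  P1: blocked at chain node K ∈ conditioning set.
  P2: blocked at fork node K ∈ conditioning set.
{K} contains no descendant of G and blocks every backdoor path.
No other singleton works — e.g. {E} leaves P1 open — so {K} is the unique smallest valid adjustment set.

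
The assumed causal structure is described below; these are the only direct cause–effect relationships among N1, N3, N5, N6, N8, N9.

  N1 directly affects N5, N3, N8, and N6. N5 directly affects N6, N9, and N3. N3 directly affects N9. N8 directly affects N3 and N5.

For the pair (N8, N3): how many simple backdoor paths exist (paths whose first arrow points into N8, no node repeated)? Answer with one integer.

5

A backdoor path from N8 to N3 is any simple undirected path whose first edge points into N8 (i.e. leaves N8 via a parent).
Parents of N8: {N1}.
Enumerating:
  P1: N8 <- N1 -> N5 -> N3
  P2: N8 <- N1 -> N5 -> N9 <- N3
  P3: N8 <- N1 -> N3
  P4: N8 <- N1 -> N6 <- N5 -> N3
  P5: N8 <- N1 -> N6 <- N5 -> N9 <- N3
That exhausts the simple backdoor paths. Count: 5.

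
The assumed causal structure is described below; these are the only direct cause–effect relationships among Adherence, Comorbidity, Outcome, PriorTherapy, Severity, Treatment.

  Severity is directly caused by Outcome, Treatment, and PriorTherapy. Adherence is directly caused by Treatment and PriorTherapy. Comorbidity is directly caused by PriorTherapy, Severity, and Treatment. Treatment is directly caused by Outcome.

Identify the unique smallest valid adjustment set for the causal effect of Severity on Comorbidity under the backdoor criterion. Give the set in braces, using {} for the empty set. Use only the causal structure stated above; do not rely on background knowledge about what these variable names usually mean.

Variables eligible for adjustment (non-descendants of Severity, excluding Severity and Comorbidity): {Adherence, Outcome, PriorTherapy, Treatment}.
Backdoor paths from Severity to Comorbidity:
  P1: Severity <- Outcome -> Treatment -> Comorbidity
  P2: Severity <- Outcome -> Treatment -> Adherence <- PriorTherapy -> Comorbidity
  P3: Severity <- PriorTherapy -> Comorbidity
  P4: Severity <- PriorTherapy -> Adherence <- Treatment -> Comorbidity
  P5: Severity <- Treatment -> Comorbidity
  P6: Severity <- Treatment -> Adherence <- PriorTherapy -> Comorbidity
The empty set is not sufficient: P1 (Severity <- Outcome -> Treatment -> Comorbidity) has no collider blocking it and no conditioned non-collider, so it is open.
Try {PriorTherapy, Treatment}:
  P1: blocked at chain node Treatment ∈ conditioning set.
  P2: blocked at chain node Treatment ∈ conditioning set.
  P3: blocked at fork node PriorTherapy ∈ conditioning set.
  P4: blocked at fork node PriorTherapy ∈ conditioning set.
  P5: blocked at fork node Treatment ∈ conditioning set.
  P6: blocked at fork node Treatment ∈ conditioning set.
{PriorTherapy, Treatment} contains no descendant of Severity and blocks every backdoor path.
Every element of {PriorTherapy, Treatment} is needed (dropping PriorTherapy leaves P3 open; dropping Treatment leaves P1 open), so no proper subset is valid.
Among all size-2 subsets of the eligible variables, only {PriorTherapy, Treatment} blocks every backdoor path, so it is the unique smallest valid adjustment set.

{PriorTherapy, Treatment}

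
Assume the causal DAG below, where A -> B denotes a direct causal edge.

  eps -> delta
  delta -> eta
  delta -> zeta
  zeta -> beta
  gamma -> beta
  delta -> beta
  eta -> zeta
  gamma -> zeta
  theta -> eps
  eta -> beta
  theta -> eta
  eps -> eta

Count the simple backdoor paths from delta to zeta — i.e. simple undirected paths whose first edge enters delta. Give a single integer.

6

A backdoor path from delta to zeta is any simple undirected path whose first edge points into delta (i.e. leaves delta via a parent).
Parents of delta: {eps}.
Enumerating:
  P1: delta <- eps <- theta -> eta -> zeta
  P2: delta <- eps <- theta -> eta -> beta <- gamma -> zeta
  P3: delta <- eps <- theta -> eta -> beta <- zeta
  P4: delta <- eps -> eta -> zeta
  P5: delta <- eps -> eta -> beta <- gamma -> zeta
  P6: delta <- eps -> eta -> beta <- zeta
That exhausts the simple backdoor paths. Count: 6.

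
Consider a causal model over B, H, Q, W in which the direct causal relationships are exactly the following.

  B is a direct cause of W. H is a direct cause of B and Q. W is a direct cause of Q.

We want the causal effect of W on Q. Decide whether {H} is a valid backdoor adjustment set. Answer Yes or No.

Yes

Backdoor paths from W to Q (paths whose first edge points into W):
  P1: W <- B <- H -> Q
Condition 1 (no descendant of W in the set): holds — descendants of W are {Q}; none are in {H}.
Condition 2 (every backdoor path blocked by {H}):
  P1: blocked at fork node H ∈ conditioning set.
{H} satisfies the backdoor criterion.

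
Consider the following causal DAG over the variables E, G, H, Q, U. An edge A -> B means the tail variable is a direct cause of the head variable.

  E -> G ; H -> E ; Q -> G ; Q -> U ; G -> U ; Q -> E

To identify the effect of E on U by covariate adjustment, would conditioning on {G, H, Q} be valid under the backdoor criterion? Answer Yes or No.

No

Backdoor paths from E to U (paths whose first edge points into E):
  P1: E <- Q -> G -> U
  P2: E <- Q -> U
Condition 1 (no descendant of E in the set): FAILS — G is a descendant of E.
Condition 2 (every backdoor path blocked by {G, H, Q}):
  P1: blocked at fork node Q ∈ conditioning set.
  P2: blocked at fork node Q ∈ conditioning set.
{G, H, Q} does not satisfy the backdoor criterion.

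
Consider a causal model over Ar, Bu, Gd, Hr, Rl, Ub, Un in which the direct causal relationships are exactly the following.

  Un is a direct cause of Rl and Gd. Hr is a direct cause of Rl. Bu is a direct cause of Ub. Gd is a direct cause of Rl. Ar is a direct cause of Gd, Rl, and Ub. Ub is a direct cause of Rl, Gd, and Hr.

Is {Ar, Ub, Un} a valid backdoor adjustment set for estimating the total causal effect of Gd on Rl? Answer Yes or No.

Backdoor paths from Gd to Rl (paths whose first edge points into Gd):
  P1: Gd <- Ar -> Ub -> Hr -> Rl
  P2: Gd <- Ar -> Ub -> Rl
  P3: Gd <- Ar -> Rl
  P4: Gd <- Un -> Rl
  P5: Gd <- Ub <- Ar -> Rl
  P6: Gd <- Ub -> Hr -> Rl
  P7: Gd <- Ub -> Rl
Condition 1 (no descendant of Gd in the set): holds — descendants of Gd are {Rl}; none are in {Ar, Ub, Un}.
Condition 2 (every backdoor path blocked by {Ar, Ub, Un}):
  P1: blocked at fork node Ar ∈ conditioning set.
  P2: blocked at fork node Ar ∈ conditioning set.
  P3: blocked at fork node Ar ∈ conditioning set.
  P4: blocked at fork node Un ∈ conditioning set.
  P5: blocked at chain node Ub ∈ conditioning set.
  P6: blocked at fork node Ub ∈ conditioning set.
  P7: blocked at fork node Ub ∈ conditioning set.
{Ar, Ub, Un} satisfies the backdoor criterion.

Yes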